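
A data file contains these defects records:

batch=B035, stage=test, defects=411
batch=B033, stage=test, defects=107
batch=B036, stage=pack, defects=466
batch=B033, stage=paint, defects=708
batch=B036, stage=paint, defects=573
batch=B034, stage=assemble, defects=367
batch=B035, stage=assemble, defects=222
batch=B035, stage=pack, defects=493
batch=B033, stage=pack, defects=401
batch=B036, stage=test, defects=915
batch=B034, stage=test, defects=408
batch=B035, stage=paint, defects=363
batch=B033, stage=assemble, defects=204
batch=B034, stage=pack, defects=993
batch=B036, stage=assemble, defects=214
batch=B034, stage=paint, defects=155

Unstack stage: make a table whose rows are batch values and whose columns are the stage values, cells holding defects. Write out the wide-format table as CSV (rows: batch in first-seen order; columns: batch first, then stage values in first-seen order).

Columns: batch plus the 4 distinct stage values (test, pack, paint, assemble).
For example, row B035 column test takes defects=411 from the long row (B035, test).

batch,test,pack,paint,assemble
B035,411,493,363,222
B033,107,401,708,204
B036,915,466,573,214
B034,408,993,155,367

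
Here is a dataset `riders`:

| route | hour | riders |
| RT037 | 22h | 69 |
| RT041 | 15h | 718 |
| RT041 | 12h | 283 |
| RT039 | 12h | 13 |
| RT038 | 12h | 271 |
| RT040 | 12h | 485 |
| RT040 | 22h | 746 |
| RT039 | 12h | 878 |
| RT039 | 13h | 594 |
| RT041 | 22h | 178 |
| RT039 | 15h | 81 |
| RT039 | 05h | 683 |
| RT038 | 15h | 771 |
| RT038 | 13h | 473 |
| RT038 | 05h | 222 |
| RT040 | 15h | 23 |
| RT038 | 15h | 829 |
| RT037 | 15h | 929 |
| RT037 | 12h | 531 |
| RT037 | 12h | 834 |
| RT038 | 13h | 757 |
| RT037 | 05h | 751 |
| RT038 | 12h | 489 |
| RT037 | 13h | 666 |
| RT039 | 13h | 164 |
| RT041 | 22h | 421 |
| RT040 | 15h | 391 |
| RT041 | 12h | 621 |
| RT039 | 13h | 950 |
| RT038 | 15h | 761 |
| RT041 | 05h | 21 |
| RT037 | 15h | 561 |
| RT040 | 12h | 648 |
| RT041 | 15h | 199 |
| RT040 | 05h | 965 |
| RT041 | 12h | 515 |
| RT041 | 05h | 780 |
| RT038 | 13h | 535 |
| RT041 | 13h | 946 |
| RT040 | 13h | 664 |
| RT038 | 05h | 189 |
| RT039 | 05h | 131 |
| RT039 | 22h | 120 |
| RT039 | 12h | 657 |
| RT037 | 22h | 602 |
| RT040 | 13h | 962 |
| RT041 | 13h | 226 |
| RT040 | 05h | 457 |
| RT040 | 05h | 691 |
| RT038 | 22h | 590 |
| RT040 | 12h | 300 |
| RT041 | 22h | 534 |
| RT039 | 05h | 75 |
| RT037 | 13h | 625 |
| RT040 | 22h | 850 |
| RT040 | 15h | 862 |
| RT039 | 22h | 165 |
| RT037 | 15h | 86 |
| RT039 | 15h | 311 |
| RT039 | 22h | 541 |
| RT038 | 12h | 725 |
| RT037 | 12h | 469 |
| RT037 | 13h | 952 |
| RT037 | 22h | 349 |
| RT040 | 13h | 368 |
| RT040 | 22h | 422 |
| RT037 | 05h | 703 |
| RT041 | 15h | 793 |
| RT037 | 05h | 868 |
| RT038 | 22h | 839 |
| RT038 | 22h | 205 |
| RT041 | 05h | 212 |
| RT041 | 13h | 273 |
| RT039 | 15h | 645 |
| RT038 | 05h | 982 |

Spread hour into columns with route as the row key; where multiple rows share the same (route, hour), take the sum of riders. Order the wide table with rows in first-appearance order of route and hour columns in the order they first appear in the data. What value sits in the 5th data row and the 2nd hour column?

1276

With rows in first-appearance order of route, row 5 is route=RT040. hour columns in first-appearance order: 22h, 15h, 12h, 13h, 05h; column 2 is 15h.
Long rows with route=RT040, hour=15h: 23 + 391 + 862 = 1276.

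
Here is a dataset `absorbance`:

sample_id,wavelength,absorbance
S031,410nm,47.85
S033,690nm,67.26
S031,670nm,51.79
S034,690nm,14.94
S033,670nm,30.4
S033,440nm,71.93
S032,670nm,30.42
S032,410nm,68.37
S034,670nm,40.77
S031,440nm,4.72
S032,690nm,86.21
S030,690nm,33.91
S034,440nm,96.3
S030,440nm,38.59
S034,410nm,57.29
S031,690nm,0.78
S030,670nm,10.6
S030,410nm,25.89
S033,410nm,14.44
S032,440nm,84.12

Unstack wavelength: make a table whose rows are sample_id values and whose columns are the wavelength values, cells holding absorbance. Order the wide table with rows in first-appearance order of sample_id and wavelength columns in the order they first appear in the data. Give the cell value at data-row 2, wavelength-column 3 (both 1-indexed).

30.4

With rows in first-appearance order of sample_id, row 2 is sample_id=S033. wavelength columns in first-appearance order: 410nm, 690nm, 670nm, 440nm; column 3 is 670nm.
Long rows with sample_id=S033, wavelength=670nm: absorbance = 30.4.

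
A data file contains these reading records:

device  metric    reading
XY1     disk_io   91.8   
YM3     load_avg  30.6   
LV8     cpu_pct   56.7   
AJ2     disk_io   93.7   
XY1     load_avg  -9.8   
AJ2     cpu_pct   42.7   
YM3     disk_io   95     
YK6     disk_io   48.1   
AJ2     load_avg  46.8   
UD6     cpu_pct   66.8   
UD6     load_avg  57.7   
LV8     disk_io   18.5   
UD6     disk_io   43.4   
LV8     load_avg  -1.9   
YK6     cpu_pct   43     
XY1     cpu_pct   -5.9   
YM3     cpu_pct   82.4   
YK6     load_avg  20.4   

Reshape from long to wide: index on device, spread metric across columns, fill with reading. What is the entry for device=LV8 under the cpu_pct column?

56.7

Wide layout: rows indexed by device, columns are the 3 distinct metric values (disk_io, load_avg, cpu_pct).
Cell (device=LV8, metric=cpu_pct) draws from the long row where device=LV8 and metric=cpu_pct, which has reading=56.7.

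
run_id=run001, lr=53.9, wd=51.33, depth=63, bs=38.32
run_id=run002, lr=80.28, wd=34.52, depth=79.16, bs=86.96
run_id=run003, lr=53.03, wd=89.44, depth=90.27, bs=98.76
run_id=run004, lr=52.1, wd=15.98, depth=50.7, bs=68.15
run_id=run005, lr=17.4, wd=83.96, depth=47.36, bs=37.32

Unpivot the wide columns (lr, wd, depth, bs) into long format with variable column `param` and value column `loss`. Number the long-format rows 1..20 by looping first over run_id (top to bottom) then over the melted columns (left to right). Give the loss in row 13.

20 rows total (5 × 4). Row 13: index ⌊(13-1)/4⌋ = 3 into run_id → run004; (13-1) mod 4 = 0 into the melted columns → lr.
So row 13 is (run004, lr, 52.1); loss = 52.1.

52.1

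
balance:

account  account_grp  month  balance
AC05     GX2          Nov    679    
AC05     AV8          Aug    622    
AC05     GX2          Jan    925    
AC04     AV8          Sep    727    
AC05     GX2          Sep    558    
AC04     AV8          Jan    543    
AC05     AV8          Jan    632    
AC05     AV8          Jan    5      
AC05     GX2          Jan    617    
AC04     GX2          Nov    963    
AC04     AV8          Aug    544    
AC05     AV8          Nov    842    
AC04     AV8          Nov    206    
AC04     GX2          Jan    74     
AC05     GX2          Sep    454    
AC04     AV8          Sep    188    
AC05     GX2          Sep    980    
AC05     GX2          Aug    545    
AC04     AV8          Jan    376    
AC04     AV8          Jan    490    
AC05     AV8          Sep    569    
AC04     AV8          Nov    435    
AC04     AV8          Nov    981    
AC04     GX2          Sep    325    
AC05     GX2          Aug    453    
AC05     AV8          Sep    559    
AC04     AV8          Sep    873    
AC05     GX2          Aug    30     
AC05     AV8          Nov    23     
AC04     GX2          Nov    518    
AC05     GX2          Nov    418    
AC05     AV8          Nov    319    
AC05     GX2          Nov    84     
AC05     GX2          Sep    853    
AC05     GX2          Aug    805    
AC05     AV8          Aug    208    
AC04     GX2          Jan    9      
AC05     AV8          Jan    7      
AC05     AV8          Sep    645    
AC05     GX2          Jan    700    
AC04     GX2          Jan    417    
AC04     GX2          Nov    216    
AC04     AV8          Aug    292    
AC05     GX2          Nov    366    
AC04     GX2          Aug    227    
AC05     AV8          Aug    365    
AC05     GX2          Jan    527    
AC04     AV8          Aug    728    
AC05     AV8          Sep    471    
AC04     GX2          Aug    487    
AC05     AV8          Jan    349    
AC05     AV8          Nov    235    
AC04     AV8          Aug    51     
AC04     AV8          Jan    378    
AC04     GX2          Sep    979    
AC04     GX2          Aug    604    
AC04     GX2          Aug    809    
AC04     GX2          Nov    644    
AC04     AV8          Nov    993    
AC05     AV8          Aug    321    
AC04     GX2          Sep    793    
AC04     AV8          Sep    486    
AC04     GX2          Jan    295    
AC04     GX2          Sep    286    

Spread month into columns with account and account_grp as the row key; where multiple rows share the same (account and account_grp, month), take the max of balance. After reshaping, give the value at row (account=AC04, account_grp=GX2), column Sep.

Rows with account=AC04, account_grp=GX2 and month=Sep: balance values are 325, 979, 793, 286.
max(325, 979, 793, 286) = 979.

979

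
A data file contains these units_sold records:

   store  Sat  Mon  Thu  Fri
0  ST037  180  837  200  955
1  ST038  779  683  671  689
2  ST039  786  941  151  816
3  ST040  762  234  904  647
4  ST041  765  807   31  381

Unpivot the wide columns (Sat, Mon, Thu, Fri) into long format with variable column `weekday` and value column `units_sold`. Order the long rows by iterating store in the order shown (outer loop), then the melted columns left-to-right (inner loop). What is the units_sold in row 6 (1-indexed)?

683

20 rows total (5 × 4). Row 6: index ⌊(6-1)/4⌋ = 1 into store → ST038; (6-1) mod 4 = 1 into the melted columns → Mon.
So row 6 is (ST038, Mon, 683); units_sold = 683.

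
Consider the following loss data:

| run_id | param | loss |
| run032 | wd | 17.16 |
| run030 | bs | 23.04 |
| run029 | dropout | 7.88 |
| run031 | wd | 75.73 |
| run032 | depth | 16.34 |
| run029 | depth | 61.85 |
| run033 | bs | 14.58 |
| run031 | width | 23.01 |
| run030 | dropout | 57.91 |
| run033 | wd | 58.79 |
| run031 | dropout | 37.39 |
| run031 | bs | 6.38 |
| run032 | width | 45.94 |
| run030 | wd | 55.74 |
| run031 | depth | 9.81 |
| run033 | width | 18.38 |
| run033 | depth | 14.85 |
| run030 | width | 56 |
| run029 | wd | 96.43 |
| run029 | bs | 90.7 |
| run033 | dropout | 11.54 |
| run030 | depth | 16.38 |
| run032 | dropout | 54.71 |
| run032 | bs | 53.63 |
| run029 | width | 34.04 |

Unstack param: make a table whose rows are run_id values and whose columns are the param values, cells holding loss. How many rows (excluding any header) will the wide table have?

5

5 distinct run_id values → 5 rows.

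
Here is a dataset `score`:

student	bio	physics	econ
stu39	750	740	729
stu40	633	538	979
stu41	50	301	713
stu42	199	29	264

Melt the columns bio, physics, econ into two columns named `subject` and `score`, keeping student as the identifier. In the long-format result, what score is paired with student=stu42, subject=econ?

264

Unpivoting turns each (student, wide-column) pair into one long row.
The wide cell at row stu42, column econ holds 264, so the long row (stu42, econ) has score=264.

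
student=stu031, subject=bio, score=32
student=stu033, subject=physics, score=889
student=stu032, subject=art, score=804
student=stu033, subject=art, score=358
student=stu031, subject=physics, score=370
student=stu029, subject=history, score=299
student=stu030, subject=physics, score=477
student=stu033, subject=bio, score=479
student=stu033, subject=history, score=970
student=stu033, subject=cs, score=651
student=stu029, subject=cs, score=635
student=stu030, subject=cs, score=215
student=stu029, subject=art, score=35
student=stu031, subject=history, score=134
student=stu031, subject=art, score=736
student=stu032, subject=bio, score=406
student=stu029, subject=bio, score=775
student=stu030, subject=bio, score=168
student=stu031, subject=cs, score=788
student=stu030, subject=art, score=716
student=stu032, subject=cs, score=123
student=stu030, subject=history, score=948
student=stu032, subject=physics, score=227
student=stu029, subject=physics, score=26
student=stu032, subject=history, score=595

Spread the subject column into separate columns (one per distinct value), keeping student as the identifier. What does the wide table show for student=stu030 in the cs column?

Wide layout: rows indexed by student, columns are the 5 distinct subject values (bio, physics, art, history, cs).
Cell (student=stu030, subject=cs) draws from the long row where student=stu030 and subject=cs, which has score=215.

215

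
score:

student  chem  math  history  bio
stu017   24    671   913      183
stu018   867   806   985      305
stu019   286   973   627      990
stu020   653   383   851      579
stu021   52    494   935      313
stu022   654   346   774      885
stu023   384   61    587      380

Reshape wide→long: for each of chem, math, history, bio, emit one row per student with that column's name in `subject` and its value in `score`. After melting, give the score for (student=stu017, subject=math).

Unpivoting turns each (student, wide-column) pair into one long row.
The wide cell at row stu017, column math holds 671, so the long row (stu017, math) has score=671.

671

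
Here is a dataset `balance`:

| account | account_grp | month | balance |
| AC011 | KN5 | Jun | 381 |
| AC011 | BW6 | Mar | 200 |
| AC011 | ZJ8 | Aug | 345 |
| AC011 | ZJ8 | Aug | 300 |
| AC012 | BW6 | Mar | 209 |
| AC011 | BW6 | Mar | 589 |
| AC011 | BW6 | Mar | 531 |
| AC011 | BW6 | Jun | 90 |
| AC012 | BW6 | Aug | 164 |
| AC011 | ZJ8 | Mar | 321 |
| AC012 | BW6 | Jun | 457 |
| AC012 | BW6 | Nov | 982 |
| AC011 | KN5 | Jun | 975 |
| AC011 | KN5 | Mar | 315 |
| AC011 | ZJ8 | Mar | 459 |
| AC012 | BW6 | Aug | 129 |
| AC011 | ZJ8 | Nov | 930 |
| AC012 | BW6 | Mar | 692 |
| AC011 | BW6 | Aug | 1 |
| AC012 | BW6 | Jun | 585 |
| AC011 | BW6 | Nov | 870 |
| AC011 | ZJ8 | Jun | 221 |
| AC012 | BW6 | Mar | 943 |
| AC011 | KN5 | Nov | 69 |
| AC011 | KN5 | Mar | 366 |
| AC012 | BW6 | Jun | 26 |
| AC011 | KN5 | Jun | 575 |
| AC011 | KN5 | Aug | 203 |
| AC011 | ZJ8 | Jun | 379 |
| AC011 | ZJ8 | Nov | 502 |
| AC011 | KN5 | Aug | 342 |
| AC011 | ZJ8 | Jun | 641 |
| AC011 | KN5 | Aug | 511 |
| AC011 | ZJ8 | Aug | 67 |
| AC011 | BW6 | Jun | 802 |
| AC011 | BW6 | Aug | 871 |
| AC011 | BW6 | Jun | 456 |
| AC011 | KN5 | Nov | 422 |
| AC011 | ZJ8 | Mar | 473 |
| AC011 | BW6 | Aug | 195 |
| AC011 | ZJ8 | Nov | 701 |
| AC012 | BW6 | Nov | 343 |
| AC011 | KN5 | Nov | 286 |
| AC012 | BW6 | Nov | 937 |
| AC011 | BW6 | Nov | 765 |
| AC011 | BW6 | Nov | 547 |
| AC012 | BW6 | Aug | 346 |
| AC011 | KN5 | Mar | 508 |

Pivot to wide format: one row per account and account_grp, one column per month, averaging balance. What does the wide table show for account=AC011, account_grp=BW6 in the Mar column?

Rows with account=AC011, account_grp=BW6 and month=Mar: balance values are 200, 589, 531.
(200 + 589 + 531) / 3 = 440.

440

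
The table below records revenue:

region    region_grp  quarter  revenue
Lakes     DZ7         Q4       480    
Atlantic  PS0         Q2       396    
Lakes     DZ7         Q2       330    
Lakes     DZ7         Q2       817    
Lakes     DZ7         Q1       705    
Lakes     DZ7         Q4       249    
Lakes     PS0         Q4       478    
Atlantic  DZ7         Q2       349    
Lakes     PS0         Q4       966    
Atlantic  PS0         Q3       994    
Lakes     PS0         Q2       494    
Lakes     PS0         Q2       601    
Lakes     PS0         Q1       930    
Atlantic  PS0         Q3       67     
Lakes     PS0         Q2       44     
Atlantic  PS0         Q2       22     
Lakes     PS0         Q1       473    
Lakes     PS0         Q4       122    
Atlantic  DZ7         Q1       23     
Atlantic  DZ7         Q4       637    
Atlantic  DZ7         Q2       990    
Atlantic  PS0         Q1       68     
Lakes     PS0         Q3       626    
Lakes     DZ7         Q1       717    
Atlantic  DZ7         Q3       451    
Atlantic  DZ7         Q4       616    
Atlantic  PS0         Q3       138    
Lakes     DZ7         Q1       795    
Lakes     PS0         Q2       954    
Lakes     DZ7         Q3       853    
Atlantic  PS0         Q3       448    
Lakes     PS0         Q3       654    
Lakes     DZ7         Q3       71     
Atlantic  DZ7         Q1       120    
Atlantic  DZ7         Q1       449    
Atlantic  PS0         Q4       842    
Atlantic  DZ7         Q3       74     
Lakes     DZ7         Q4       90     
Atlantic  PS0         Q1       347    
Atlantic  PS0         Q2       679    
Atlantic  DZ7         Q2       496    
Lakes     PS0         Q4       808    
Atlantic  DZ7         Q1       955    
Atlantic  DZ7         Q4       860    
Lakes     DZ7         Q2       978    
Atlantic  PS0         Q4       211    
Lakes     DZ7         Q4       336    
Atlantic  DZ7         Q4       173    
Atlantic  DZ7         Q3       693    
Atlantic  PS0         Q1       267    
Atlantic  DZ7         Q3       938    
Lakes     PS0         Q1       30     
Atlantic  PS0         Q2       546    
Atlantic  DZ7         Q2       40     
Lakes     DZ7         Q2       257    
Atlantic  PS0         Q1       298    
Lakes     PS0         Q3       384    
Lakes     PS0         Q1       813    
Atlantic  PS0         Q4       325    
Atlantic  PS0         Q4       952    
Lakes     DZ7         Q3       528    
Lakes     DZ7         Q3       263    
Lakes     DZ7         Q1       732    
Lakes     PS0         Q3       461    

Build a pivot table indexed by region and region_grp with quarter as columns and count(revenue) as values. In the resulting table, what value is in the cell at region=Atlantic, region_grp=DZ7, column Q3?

Rows with region=Atlantic, region_grp=DZ7 and quarter=Q3: revenue values are 451, 74, 693, 938.
4 rows match — count = 4.

4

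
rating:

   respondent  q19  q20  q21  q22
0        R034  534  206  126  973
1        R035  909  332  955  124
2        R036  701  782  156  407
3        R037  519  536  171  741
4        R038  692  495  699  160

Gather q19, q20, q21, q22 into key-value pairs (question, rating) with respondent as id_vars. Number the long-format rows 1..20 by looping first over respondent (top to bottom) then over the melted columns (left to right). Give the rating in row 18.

495

20 rows total (5 × 4). Row 18: index ⌊(18-1)/4⌋ = 4 into respondent → R038; (18-1) mod 4 = 1 into the melted columns → q20.
So row 18 is (R038, q20, 495); rating = 495.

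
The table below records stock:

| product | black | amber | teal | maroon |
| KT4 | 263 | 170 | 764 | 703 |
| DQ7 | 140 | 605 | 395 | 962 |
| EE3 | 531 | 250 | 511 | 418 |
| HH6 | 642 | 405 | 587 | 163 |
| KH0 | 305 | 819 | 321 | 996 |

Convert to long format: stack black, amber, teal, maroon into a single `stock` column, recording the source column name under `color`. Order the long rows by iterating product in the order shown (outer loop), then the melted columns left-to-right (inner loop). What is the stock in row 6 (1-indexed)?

605

20 rows total (5 × 4). Row 6: index ⌊(6-1)/4⌋ = 1 into product → DQ7; (6-1) mod 4 = 1 into the melted columns → amber.
So row 6 is (DQ7, amber, 605); stock = 605.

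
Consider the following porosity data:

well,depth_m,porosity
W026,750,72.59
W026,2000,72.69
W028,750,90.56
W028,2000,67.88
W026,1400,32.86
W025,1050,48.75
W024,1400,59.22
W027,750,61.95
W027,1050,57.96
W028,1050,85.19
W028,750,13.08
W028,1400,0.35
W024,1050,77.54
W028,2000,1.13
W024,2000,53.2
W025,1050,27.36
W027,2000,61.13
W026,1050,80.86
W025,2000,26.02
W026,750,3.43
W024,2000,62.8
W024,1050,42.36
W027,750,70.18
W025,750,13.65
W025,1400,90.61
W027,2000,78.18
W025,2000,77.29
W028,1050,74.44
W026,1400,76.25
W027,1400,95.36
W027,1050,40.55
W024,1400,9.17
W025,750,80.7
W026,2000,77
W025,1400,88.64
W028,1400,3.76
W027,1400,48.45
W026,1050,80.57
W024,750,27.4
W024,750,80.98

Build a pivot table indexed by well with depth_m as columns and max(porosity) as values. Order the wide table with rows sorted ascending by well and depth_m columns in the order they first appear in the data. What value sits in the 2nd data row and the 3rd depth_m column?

With rows sorted ascending by well, row 2 is well=W025. depth_m columns in first-appearance order: 750, 2000, 1400, 1050; column 3 is 1400.
Long rows with well=W025, depth_m=1400: max(90.61, 88.64) = 90.61.

90.61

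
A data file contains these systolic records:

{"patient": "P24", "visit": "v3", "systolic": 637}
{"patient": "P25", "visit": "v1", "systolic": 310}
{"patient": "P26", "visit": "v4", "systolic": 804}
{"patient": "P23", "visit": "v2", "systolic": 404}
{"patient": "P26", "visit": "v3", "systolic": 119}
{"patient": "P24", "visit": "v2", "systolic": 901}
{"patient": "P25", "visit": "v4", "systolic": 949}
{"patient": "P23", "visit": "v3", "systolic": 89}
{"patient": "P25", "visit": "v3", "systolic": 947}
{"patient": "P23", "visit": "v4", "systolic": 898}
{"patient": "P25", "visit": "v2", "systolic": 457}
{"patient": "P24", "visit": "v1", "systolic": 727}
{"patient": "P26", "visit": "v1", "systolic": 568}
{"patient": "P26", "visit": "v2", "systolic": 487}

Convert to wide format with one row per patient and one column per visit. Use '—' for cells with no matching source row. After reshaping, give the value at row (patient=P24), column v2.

901

The long row with patient=P24, visit=v2 has systolic=901.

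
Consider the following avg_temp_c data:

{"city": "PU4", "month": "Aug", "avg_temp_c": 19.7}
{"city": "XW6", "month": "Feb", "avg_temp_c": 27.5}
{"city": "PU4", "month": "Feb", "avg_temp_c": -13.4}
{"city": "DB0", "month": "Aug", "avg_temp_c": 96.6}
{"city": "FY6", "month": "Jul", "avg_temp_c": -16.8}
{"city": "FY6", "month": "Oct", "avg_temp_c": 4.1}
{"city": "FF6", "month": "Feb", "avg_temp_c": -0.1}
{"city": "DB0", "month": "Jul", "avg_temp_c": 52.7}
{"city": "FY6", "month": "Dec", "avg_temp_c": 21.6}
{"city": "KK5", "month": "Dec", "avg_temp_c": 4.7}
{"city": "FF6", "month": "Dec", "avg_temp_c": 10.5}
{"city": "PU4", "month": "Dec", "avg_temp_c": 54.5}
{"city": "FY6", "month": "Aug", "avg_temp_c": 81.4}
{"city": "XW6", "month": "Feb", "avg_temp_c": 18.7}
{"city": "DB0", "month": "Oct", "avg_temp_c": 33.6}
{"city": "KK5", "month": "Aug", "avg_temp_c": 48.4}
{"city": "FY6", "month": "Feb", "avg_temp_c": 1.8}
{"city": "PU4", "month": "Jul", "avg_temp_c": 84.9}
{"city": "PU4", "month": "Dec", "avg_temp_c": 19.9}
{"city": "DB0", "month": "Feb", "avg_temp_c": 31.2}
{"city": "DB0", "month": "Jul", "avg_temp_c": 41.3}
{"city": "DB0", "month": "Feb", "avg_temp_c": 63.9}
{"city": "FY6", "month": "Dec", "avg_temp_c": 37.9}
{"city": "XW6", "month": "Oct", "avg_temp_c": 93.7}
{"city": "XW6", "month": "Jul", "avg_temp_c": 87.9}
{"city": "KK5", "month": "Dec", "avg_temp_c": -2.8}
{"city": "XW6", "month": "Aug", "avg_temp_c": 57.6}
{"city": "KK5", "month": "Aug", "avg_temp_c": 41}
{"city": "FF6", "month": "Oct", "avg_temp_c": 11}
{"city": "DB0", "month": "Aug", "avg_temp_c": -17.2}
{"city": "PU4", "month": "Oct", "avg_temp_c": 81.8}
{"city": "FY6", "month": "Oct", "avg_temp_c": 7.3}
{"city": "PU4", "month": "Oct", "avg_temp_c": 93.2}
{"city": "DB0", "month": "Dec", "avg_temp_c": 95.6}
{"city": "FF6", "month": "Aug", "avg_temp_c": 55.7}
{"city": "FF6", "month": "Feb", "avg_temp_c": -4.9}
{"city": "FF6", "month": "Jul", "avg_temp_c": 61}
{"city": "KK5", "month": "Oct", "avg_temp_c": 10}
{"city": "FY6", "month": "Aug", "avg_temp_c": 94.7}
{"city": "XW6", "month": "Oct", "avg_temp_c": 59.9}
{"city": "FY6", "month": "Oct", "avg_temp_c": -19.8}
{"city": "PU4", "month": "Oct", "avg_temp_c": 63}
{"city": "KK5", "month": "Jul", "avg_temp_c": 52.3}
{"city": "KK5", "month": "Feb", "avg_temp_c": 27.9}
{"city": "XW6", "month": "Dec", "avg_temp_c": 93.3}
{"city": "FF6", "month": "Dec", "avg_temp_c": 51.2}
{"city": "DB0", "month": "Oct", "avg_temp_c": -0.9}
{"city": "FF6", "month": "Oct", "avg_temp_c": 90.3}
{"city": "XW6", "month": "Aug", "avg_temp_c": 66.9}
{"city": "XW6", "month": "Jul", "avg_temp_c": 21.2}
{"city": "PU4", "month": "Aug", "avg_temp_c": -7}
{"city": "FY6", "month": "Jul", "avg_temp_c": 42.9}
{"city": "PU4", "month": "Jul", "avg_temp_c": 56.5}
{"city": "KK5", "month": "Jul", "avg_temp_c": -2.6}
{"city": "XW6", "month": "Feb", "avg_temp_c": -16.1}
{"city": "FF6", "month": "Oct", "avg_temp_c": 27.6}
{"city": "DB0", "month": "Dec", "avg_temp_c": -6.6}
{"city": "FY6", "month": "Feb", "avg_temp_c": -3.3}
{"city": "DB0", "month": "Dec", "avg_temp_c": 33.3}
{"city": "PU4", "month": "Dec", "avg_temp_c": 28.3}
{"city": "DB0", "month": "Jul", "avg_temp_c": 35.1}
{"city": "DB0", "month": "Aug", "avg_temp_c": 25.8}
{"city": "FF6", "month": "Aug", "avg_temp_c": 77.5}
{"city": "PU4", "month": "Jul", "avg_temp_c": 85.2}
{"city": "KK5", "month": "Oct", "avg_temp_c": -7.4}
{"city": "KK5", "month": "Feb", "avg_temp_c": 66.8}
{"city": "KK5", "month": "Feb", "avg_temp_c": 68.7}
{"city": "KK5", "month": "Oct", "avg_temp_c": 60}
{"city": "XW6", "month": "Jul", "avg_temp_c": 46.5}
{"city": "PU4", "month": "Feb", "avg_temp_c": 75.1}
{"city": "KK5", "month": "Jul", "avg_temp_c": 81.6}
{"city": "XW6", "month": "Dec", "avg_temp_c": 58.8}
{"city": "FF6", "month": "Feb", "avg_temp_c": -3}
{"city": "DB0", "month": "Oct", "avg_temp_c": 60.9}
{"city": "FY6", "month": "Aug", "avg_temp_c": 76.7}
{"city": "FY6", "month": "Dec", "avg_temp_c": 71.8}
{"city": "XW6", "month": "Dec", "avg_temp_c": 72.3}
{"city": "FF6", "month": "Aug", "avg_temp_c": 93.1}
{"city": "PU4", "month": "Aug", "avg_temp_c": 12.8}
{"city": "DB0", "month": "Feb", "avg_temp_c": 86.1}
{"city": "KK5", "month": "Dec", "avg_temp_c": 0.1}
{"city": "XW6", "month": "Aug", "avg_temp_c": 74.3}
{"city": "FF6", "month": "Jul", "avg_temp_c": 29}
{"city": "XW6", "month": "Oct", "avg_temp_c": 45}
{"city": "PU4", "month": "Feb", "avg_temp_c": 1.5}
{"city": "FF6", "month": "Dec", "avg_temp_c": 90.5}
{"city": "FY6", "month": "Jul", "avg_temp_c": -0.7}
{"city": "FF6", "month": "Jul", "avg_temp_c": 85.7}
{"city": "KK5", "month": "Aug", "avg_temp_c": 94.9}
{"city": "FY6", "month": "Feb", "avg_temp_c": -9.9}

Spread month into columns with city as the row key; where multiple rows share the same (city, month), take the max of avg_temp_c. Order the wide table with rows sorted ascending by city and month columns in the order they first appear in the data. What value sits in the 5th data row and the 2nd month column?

75.1

With rows sorted ascending by city, row 5 is city=PU4. month columns in first-appearance order: Aug, Feb, Jul, Oct, Dec; column 2 is Feb.
Long rows with city=PU4, month=Feb: max(-13.4, 75.1, 1.5) = 75.1.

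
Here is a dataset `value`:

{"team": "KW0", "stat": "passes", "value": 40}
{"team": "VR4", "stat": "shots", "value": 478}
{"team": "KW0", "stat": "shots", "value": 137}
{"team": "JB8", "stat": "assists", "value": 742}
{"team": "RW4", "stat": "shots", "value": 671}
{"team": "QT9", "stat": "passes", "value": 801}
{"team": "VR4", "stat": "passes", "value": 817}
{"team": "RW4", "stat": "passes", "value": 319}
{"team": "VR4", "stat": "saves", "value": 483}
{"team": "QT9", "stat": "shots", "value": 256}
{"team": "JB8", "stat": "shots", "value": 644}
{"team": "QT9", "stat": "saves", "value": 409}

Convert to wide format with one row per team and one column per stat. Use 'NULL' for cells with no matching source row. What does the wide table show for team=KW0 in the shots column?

The long row with team=KW0, stat=shots has value=137.

137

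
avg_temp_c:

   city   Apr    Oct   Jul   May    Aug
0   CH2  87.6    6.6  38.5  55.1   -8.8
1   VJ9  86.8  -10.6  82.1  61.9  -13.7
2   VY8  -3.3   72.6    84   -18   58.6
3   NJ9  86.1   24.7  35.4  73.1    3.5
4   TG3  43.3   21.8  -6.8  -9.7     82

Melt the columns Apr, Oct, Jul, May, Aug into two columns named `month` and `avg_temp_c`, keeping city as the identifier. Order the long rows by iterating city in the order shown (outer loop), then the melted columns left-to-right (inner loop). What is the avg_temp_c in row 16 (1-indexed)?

86.1

25 rows total (5 × 5). Row 16: index ⌊(16-1)/5⌋ = 3 into city → NJ9; (16-1) mod 5 = 0 into the melted columns → Apr.
So row 16 is (NJ9, Apr, 86.1); avg_temp_c = 86.1.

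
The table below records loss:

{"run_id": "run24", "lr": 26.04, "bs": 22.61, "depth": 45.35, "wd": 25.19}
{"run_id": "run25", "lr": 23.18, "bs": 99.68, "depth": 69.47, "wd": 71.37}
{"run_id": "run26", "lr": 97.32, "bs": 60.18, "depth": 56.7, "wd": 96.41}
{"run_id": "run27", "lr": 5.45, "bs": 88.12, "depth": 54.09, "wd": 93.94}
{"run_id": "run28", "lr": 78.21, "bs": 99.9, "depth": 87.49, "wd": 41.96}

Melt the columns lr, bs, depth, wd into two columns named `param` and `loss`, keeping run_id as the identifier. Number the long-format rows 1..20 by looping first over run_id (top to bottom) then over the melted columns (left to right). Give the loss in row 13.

5.45

20 rows total (5 × 4). Row 13: index ⌊(13-1)/4⌋ = 3 into run_id → run27; (13-1) mod 4 = 0 into the melted columns → lr.
So row 13 is (run27, lr, 5.45); loss = 5.45.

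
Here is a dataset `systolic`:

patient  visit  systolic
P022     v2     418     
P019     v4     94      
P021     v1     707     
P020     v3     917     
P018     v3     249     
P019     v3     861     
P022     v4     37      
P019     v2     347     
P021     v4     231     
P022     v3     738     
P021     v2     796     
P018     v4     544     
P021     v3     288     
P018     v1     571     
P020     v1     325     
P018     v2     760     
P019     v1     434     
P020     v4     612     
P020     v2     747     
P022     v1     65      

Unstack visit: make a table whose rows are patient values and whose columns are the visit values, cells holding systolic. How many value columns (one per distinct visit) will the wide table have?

4

4 distinct visit values: v1, v2, v3, v4.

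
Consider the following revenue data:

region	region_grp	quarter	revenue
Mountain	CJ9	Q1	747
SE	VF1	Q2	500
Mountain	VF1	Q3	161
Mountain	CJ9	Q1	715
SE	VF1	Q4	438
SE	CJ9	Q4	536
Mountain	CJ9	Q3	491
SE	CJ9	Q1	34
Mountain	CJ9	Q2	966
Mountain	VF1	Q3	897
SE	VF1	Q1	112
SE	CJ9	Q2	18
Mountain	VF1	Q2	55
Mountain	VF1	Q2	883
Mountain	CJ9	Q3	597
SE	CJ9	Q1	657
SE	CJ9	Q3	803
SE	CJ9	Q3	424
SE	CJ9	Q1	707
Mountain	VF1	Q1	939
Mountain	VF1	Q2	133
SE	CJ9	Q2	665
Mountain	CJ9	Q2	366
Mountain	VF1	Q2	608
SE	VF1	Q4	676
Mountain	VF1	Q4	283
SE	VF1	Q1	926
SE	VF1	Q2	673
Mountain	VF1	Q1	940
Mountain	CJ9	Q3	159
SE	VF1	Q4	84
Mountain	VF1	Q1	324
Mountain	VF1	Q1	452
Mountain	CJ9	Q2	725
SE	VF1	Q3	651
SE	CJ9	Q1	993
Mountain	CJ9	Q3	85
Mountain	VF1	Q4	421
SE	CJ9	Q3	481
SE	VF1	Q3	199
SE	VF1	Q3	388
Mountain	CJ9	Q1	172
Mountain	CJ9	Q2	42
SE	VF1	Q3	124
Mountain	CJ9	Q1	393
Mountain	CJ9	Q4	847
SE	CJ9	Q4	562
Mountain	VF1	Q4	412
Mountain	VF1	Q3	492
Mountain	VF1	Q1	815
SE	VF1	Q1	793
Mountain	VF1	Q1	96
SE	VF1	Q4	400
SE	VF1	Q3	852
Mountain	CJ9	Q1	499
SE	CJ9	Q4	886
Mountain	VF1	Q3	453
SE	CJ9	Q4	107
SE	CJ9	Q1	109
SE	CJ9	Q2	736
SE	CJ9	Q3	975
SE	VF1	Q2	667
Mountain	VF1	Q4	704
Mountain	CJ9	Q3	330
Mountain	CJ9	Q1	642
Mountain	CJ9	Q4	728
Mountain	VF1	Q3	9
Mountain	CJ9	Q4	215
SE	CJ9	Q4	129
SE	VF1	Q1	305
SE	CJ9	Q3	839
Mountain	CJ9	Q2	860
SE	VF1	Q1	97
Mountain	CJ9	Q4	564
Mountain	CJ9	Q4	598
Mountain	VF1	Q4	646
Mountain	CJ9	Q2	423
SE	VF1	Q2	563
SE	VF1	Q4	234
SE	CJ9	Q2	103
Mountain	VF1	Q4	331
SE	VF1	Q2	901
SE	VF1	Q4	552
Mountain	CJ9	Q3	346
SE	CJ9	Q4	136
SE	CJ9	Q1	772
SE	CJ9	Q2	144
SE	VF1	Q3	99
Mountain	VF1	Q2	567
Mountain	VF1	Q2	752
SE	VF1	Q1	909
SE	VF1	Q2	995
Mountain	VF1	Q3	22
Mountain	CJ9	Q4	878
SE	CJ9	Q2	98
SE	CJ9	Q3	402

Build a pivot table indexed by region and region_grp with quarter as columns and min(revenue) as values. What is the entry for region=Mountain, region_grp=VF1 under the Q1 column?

96

Rows with region=Mountain, region_grp=VF1 and quarter=Q1: revenue values are 939, 940, 324, 452, 815, 96.
min(939, 940, 324, 452, 815, 96) = 96.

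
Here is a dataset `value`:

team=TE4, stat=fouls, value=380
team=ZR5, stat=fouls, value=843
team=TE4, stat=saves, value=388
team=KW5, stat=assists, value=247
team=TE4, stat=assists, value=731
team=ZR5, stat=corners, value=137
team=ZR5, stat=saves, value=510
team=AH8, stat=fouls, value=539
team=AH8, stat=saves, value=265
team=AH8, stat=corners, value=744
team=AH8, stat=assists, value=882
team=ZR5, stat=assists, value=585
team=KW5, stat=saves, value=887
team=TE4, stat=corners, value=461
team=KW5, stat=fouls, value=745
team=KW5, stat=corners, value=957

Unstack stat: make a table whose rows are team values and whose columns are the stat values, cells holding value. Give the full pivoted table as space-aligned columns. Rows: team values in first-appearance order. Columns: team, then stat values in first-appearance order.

team  fouls  saves  assists  corners
TE4   380    388    731      461    
ZR5   843    510    585      137    
KW5   745    887    247      957    
AH8   539    265    882      744    

Columns: team plus the 4 distinct stat values (fouls, saves, assists, corners).
For example, row TE4 column fouls takes value=380 from the long row (TE4, fouls).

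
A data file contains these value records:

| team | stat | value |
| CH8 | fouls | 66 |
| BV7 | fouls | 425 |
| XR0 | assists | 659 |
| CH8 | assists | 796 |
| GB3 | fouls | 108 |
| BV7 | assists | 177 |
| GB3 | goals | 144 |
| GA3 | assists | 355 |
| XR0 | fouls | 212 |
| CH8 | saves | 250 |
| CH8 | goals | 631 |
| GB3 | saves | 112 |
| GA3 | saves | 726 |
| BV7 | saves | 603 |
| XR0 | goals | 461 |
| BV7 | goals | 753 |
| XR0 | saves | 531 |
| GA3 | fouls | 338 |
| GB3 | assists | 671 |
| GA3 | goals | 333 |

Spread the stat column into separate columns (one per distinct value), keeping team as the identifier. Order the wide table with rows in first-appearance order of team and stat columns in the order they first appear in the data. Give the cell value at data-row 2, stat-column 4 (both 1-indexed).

With rows in first-appearance order of team, row 2 is team=BV7. stat columns in first-appearance order: fouls, assists, goals, saves; column 4 is saves.
Long rows with team=BV7, stat=saves: value = 603.

603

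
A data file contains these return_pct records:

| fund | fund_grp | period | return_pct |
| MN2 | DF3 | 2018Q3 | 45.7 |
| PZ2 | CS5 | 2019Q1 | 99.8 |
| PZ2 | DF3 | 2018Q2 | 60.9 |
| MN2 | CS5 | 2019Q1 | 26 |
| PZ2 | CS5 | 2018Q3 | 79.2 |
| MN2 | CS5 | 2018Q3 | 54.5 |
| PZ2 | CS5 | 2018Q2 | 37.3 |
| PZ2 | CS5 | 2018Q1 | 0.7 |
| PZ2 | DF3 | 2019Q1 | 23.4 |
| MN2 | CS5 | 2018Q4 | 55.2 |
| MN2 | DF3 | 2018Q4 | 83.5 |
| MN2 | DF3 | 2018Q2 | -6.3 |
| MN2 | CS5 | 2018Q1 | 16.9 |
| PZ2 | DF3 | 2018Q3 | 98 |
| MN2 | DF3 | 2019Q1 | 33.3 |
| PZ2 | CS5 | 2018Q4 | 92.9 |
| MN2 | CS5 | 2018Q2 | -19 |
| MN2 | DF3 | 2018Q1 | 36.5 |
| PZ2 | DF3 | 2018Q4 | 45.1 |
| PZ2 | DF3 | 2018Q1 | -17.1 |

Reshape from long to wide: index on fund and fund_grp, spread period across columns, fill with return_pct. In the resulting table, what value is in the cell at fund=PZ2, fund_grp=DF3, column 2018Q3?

Wide layout: rows indexed by fund and fund_grp, columns are the 5 distinct period values (2018Q3, 2019Q1, 2018Q2, 2018Q1, 2018Q4).
Cell (fund=PZ2, fund_grp=DF3, period=2018Q3) draws from the long row where fund=PZ2, fund_grp=DF3 and period=2018Q3, which has return_pct=98.

98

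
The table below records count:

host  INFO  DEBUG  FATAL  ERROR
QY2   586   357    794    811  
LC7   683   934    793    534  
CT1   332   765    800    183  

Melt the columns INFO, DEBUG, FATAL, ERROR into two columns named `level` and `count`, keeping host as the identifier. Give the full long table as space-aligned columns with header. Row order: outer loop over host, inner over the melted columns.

host  level  count
QY2   INFO   586  
QY2   DEBUG  357  
QY2   FATAL  794  
QY2   ERROR  811  
LC7   INFO   683  
LC7   DEBUG  934  
LC7   FATAL  793  
LC7   ERROR  534  
CT1   INFO   332  
CT1   DEBUG  765  
CT1   FATAL  800  
CT1   ERROR  183  

Each (host, column) pair becomes one row: 3 × 4 = 12 rows.
For example, (QY2, INFO) → count=586.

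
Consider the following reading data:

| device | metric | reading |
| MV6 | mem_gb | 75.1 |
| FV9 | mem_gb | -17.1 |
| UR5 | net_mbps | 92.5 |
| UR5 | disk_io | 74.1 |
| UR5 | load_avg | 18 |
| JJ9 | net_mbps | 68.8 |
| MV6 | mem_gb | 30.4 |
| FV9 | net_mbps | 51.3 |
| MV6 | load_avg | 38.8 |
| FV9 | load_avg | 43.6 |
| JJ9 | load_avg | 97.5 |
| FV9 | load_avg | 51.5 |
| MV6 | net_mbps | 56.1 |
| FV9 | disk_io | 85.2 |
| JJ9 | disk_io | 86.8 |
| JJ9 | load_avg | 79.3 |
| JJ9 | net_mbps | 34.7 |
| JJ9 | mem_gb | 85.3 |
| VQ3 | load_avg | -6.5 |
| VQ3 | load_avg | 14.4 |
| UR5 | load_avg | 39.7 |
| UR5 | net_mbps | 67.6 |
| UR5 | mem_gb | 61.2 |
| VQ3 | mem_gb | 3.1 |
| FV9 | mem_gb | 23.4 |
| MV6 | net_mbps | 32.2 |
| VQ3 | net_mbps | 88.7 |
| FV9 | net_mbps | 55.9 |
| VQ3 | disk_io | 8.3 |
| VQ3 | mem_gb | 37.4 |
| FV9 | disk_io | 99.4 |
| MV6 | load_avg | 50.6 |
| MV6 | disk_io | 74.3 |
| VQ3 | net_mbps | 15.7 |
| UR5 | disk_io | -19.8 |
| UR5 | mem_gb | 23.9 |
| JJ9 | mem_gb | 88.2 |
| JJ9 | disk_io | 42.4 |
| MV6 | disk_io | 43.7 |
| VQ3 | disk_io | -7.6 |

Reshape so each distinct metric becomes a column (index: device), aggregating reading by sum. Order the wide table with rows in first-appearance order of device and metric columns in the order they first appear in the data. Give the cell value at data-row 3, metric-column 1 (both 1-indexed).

85.1

With rows in first-appearance order of device, row 3 is device=UR5. metric columns in first-appearance order: mem_gb, net_mbps, disk_io, load_avg; column 1 is mem_gb.
Long rows with device=UR5, metric=mem_gb: 61.2 + 23.9 = 85.1.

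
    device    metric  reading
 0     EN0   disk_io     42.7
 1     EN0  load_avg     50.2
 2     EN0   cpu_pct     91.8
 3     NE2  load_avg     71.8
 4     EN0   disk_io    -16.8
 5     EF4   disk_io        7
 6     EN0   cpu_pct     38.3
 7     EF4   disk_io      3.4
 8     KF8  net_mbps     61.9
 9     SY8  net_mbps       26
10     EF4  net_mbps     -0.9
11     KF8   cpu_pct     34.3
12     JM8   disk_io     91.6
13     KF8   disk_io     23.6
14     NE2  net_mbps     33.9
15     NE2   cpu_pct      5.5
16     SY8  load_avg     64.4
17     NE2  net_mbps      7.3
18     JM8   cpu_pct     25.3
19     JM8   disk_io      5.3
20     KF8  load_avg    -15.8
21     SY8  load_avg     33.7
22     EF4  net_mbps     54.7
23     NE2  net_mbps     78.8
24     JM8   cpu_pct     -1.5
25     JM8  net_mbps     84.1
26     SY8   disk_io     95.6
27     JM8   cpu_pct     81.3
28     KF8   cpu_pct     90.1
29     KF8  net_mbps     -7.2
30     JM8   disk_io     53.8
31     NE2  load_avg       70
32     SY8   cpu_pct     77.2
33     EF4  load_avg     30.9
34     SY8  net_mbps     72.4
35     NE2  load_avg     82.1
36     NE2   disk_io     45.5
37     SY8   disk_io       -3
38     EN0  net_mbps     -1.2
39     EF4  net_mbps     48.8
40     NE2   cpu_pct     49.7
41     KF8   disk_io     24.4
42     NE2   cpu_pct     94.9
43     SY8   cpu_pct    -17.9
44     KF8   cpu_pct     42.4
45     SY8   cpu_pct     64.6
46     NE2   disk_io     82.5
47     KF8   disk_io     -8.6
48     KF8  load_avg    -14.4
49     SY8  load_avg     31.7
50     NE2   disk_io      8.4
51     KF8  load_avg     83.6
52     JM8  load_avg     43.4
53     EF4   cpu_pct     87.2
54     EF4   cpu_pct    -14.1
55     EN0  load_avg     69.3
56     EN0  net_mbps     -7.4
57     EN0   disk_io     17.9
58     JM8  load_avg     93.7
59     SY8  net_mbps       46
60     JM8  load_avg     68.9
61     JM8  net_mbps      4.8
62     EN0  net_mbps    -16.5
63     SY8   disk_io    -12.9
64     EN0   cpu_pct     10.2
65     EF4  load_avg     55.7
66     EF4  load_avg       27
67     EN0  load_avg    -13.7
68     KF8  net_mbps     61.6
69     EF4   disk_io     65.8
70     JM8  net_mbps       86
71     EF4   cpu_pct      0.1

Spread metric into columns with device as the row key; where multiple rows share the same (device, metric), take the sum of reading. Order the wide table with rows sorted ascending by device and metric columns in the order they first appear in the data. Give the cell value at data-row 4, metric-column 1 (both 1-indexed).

39.4

With rows sorted ascending by device, row 4 is device=KF8. metric columns in first-appearance order: disk_io, load_avg, cpu_pct, net_mbps; column 1 is disk_io.
Long rows with device=KF8, metric=disk_io: 23.6 + 24.4 + -8.6 = 39.4.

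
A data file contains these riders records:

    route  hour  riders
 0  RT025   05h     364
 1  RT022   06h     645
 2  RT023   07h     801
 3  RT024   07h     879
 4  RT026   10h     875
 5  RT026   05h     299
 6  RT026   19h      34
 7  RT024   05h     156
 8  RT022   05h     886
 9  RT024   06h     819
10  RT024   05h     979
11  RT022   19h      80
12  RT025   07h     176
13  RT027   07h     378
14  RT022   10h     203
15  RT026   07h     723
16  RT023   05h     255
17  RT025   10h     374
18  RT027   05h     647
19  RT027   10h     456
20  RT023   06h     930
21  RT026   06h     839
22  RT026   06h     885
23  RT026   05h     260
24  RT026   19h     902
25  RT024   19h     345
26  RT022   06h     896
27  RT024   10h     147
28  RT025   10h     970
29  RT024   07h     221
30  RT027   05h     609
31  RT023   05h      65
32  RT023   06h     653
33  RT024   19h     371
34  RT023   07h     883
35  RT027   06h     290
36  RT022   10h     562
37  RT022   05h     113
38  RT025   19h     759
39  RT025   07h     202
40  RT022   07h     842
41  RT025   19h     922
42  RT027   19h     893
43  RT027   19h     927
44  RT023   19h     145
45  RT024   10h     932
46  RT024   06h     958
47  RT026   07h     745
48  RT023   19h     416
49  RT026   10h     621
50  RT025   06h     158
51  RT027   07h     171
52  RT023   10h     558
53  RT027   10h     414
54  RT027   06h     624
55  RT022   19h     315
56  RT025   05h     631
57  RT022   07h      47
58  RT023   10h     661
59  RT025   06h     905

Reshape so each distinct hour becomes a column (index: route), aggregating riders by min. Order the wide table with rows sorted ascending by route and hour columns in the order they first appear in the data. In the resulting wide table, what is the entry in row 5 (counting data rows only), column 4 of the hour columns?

621

With rows sorted ascending by route, row 5 is route=RT026. hour columns in first-appearance order: 05h, 06h, 07h, 10h, 19h; column 4 is 10h.
Long rows with route=RT026, hour=10h: min(875, 621) = 621.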